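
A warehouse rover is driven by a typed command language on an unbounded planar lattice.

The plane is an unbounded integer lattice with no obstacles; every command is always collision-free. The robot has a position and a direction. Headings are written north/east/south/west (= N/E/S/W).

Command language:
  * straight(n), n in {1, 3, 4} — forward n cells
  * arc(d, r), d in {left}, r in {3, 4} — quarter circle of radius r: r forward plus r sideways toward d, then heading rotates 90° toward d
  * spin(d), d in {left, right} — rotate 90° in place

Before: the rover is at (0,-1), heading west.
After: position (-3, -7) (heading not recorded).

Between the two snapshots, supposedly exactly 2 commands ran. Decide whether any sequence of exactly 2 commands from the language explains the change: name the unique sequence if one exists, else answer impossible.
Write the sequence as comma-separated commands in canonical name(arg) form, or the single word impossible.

arc(left, 3), straight(3)

key: running straight(3) before arc(left, 3) would end elsewhere — order is forced
from: at (0,-1), heading west
step 1 (arc(left, 3)): at (-3,-4), heading south
step 2 (straight(3)): at (-3,-7), heading south
no other 2-command option fits: unique.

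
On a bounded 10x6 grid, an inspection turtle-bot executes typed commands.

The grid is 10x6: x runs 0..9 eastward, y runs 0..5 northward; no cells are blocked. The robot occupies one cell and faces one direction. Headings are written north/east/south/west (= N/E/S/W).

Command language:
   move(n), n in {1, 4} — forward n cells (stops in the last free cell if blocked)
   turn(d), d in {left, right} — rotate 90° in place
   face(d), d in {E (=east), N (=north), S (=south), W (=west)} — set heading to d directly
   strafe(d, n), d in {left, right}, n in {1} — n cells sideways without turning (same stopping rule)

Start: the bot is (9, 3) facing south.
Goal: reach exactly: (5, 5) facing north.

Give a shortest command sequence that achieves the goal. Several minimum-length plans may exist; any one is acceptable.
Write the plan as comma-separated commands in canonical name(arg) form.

initial: (9, 3) facing south
1. turn(right) → (9, 3) facing west
2. move(4) → (5, 3) facing west
3. face(N) → (5, 3) facing north
4. move(4) → (5, 5) facing north
nothing shorter than 4 reaches the goal.

turn(right), move(4), face(N), move(4)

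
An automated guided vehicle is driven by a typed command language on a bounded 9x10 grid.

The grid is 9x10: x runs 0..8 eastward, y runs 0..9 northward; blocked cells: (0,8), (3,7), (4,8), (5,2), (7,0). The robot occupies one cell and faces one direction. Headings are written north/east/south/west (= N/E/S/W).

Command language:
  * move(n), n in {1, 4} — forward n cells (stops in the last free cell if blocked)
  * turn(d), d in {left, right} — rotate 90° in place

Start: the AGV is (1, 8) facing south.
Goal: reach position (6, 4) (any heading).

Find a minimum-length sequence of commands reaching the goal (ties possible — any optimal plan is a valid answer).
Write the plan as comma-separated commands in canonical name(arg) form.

move(4), turn(left), move(1), move(4)

initial: (1, 8) facing south
[1] after move(4): (1, 4) facing south
[2] after turn(left): (1, 4) facing east
[3] after move(1): (2, 4) facing east
[4] after move(4): (6, 4) facing east
nothing shorter than 4 reaches the goal.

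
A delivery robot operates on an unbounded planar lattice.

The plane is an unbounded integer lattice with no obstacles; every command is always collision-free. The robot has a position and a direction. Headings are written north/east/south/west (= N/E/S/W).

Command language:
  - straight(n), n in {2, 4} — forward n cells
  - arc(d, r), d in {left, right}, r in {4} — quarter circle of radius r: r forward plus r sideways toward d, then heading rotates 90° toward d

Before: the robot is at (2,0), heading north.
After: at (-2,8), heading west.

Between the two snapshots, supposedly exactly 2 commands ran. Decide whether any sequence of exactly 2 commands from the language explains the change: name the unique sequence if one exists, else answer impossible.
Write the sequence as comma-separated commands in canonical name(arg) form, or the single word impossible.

straight(4), arc(left, 4)

key: position moved to (-2,8) AND the heading swung to W — translation plus rotation needed
t0: at (2,0), heading north
[1] after straight(4): at (2,4), heading north
[2] after arc(left, 4): at (-2,8), heading west
all 16 alternatives checked — unique.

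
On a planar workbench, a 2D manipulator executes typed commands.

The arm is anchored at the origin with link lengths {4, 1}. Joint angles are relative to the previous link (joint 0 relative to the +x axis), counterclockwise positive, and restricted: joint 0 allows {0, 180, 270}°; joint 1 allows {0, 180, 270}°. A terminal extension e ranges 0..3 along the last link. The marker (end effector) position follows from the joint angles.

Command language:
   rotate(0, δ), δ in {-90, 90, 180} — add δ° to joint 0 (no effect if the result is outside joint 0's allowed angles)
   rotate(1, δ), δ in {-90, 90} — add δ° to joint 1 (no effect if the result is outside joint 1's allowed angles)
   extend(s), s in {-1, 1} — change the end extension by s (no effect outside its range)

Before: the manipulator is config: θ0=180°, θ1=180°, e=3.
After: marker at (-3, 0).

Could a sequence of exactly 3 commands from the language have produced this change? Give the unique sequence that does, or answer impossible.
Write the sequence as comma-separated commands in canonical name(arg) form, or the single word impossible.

extend(-1), extend(-1), extend(-1)

from: config: θ0=180°, θ1=180°, e=3
step 1 (extend(-1)): config: θ0=180°, θ1=180°, e=2
step 2 (extend(-1)): config: θ0=180°, θ1=180°, e=1
step 3 (extend(-1)): config: θ0=180°, θ1=180°, e=0
no other 3-command option fits: unique.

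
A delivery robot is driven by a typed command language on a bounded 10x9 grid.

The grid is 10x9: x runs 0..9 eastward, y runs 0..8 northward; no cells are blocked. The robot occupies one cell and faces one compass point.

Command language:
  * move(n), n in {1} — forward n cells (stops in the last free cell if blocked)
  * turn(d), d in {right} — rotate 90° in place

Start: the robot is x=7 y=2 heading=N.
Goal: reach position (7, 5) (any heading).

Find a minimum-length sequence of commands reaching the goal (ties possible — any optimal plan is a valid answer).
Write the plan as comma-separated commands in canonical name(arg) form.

begin: x=7 y=2 heading=N
step 1 (move(1)): x=7 y=3 heading=N
step 2 (move(1)): x=7 y=4 heading=N
step 3 (move(1)): x=7 y=5 heading=N
shorter routes all fall short; 3 is best.

move(1), move(1), move(1)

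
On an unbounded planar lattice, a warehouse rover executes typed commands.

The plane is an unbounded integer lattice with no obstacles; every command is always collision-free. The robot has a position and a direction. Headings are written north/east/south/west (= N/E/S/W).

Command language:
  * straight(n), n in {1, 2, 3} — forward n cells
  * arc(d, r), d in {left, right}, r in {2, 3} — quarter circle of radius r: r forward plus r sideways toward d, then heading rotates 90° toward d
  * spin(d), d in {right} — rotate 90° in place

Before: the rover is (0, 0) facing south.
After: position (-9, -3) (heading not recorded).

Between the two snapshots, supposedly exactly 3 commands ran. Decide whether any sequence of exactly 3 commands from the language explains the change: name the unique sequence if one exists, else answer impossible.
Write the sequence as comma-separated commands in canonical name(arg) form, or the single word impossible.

arc(right, 3), straight(3), straight(3)

key: running straight(3) before arc(right, 3) would end elsewhere — order is forced
t0: (0, 0) facing south
[1] after arc(right, 3): (-3, -3) facing west
[2] after straight(3): (-6, -3) facing west
[3] after straight(3): (-9, -3) facing west
no rival 3-sequence matches.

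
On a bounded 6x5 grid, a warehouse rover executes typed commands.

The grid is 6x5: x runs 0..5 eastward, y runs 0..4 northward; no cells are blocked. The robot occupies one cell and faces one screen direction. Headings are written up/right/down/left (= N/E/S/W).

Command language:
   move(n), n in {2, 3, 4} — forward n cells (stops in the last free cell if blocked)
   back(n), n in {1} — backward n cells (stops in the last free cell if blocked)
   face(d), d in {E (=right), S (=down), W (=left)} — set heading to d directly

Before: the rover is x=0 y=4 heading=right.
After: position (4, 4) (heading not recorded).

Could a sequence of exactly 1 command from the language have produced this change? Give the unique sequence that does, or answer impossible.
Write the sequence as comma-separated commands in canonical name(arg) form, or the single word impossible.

move(4)

initial: x=0 y=4 heading=right
step 1 (move(4)): x=4 y=4 heading=right
no other 1-command option fits: unique.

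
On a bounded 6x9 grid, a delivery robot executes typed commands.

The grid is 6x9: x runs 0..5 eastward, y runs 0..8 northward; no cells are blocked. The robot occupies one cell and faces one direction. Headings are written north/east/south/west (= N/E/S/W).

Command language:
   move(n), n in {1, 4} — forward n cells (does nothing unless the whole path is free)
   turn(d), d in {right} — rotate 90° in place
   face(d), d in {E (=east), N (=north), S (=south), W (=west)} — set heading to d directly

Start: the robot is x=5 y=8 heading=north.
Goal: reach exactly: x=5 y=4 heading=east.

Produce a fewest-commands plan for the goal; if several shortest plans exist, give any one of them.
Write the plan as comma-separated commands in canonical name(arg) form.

face(S), move(4), face(E)

t0: x=5 y=8 heading=north
t=1 face(S) ⇒ x=5 y=8 heading=south
t=2 move(4) ⇒ x=5 y=4 heading=south
t=3 face(E) ⇒ x=5 y=4 heading=east
nothing shorter than 3 reaches the goal.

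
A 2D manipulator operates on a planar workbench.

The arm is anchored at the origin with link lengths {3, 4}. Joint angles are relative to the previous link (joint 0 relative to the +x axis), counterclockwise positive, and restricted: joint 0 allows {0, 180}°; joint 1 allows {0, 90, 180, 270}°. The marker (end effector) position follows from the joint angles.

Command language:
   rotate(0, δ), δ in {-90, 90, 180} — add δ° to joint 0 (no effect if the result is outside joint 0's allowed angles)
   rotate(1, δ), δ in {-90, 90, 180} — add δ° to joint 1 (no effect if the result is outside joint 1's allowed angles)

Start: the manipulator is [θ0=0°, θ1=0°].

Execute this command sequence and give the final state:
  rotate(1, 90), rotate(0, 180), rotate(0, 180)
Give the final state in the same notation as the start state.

begin: [θ0=0°, θ1=0°]
[1] after rotate(1, 90): [θ0=0°, θ1=90°]
[2] after rotate(0, 180): [θ0=180°, θ1=90°]
[3] after rotate(0, 180): [θ0=0°, θ1=90°]

[θ0=0°, θ1=90°]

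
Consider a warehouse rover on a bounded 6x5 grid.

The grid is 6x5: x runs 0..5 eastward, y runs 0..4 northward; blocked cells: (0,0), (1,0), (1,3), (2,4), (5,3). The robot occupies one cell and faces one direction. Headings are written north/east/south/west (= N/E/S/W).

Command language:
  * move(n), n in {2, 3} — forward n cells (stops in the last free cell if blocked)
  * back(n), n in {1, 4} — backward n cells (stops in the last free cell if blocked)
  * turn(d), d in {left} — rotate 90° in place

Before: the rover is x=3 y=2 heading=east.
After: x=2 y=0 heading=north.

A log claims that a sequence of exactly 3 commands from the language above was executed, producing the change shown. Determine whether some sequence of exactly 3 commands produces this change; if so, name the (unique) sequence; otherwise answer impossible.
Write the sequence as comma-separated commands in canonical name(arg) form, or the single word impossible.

back(1), turn(left), back(4)

key: position moved to (2,0) AND the heading swung to N — translation plus rotation needed
from: x=3 y=2 heading=east
step 1 (back(1)): x=2 y=2 heading=east
step 2 (turn(left)): x=2 y=2 heading=north
step 3 (back(4)): x=2 y=0 heading=north
no other 3-command option fits: unique.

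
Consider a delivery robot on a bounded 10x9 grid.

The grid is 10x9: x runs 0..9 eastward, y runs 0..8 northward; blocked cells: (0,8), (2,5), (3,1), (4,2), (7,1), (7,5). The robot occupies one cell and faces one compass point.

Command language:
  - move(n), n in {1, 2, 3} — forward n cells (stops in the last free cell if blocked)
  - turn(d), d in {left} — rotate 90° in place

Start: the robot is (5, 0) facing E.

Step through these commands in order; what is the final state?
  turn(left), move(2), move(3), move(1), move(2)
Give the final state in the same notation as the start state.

(5, 8) facing N

start: (5, 0) facing E
[1] after turn(left): (5, 0) facing N
[2] after move(2): (5, 2) facing N
[3] after move(3): (5, 5) facing N
[4] after move(1): (5, 6) facing N
[5] after move(2): (5, 8) facing N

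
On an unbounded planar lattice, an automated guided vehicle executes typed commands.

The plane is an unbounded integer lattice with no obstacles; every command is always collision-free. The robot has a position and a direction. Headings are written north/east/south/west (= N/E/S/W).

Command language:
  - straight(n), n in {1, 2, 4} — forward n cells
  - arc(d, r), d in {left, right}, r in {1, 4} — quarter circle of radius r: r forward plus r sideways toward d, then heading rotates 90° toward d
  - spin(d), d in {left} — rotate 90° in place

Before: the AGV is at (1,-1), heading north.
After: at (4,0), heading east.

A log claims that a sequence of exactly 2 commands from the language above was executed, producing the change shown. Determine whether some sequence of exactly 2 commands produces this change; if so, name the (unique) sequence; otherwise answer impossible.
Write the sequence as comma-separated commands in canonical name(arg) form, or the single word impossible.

key: order matters: swapping arc(right, 1) and straight(2) lands elsewhere
begin: at (1,-1), heading north
1. arc(right, 1) → at (2,0), heading east
2. straight(2) → at (4,0), heading east
no other 2-command option fits: unique.

arc(right, 1), straight(2)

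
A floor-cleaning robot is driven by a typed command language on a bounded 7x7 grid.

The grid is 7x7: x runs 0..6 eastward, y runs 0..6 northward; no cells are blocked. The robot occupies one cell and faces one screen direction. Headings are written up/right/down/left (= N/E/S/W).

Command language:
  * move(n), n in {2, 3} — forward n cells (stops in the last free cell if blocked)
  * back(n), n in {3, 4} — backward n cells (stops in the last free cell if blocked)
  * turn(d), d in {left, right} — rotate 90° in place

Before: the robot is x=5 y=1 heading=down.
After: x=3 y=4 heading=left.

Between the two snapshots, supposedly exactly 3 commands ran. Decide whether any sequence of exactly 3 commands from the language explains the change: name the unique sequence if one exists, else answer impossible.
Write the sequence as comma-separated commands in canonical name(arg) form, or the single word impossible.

back(3), turn(right), move(2)

key: cell and facing (now W) both changed — the 3 commands mix motion and turning
initial: x=5 y=1 heading=down
step 1 (back(3)): x=5 y=4 heading=down
step 2 (turn(right)): x=5 y=4 heading=left
step 3 (move(2)): x=3 y=4 heading=left
all 216 alternatives checked — unique.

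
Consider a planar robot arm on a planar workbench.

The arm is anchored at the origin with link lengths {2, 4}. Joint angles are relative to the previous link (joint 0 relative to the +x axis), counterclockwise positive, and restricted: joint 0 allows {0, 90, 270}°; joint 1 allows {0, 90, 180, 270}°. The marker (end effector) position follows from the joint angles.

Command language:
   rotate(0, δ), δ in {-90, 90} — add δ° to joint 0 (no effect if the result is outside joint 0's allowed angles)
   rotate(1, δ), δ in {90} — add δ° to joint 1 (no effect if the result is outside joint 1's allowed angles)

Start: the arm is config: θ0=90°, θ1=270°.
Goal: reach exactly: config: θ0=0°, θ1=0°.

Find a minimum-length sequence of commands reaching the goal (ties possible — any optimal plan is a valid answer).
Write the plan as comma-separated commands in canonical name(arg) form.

t0: config: θ0=90°, θ1=270°
[1] after rotate(0, -90): config: θ0=0°, θ1=270°
[2] after rotate(1, 90): config: θ0=0°, θ1=0°
no 1-step plan works, so 2 is optimal.

rotate(0, -90), rotate(1, 90)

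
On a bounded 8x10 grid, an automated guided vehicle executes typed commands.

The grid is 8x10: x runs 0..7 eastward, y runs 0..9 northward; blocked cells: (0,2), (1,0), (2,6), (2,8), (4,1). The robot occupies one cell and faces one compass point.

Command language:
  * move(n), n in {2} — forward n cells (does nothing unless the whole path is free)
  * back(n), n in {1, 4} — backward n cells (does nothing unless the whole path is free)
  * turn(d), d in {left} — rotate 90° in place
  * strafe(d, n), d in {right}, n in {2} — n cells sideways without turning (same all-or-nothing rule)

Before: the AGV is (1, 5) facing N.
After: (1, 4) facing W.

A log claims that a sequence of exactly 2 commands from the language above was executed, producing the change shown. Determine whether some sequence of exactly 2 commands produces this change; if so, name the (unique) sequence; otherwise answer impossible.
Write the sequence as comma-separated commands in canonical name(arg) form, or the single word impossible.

back(1), turn(left)

key: cell and facing (now W) both changed — the 2 commands mix motion and turning
start: (1, 5) facing N
t=1 back(1) ⇒ (1, 4) facing N
t=2 turn(left) ⇒ (1, 4) facing W
no other 2-command option fits: unique.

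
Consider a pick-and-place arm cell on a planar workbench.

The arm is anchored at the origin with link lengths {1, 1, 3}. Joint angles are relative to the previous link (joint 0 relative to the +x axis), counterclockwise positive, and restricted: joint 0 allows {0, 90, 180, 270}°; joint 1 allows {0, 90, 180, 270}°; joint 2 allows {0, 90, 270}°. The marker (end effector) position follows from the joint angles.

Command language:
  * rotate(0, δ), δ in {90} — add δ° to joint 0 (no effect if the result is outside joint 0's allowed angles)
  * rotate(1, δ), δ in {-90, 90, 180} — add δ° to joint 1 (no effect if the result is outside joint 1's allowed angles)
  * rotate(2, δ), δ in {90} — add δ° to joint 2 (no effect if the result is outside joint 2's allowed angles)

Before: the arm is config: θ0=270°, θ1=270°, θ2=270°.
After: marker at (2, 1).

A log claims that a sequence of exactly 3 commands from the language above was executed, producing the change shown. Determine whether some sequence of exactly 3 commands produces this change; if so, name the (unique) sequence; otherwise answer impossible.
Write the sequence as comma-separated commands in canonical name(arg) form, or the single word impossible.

start: config: θ0=270°, θ1=270°, θ2=270°
[1] after rotate(0, 90): config: θ0=0°, θ1=270°, θ2=270°
[2] after rotate(0, 90): config: θ0=90°, θ1=270°, θ2=270°
[3] after rotate(0, 90): config: θ0=180°, θ1=270°, θ2=270°
all 125 alternatives checked — unique.

rotate(0, 90), rotate(0, 90), rotate(0, 90)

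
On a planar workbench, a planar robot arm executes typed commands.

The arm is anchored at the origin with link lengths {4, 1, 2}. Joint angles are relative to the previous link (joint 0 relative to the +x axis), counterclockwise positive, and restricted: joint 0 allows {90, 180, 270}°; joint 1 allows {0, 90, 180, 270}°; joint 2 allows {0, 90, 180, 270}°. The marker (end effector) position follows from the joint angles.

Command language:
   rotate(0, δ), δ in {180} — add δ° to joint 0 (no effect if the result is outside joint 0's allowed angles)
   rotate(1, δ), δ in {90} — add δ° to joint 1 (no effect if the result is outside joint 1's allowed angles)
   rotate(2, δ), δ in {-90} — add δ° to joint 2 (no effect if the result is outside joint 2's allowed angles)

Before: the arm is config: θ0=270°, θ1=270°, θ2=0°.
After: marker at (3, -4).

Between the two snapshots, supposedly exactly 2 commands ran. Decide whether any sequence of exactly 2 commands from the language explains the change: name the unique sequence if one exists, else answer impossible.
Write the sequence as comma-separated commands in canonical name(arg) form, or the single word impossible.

t0: config: θ0=270°, θ1=270°, θ2=0°
1. rotate(1, 90) → config: θ0=270°, θ1=0°, θ2=0°
2. rotate(1, 90) → config: θ0=270°, θ1=90°, θ2=0°
no rival 2-sequence matches.

rotate(1, 90), rotate(1, 90)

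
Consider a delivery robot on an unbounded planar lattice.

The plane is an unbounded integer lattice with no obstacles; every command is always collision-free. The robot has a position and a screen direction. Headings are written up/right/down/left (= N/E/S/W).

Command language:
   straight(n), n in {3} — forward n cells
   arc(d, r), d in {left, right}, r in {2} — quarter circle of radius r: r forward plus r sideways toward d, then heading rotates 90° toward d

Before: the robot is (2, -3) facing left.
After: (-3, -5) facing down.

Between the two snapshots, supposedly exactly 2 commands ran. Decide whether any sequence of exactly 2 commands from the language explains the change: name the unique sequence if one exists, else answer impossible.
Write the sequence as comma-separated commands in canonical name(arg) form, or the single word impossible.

key: running arc(left, 2) before straight(3) would end elsewhere — order is forced
initial: (2, -3) facing left
1. straight(3) → (-1, -3) facing left
2. arc(left, 2) → (-3, -5) facing down
uniquely the one of 9 2-step routes that fits.

straight(3), arc(left, 2)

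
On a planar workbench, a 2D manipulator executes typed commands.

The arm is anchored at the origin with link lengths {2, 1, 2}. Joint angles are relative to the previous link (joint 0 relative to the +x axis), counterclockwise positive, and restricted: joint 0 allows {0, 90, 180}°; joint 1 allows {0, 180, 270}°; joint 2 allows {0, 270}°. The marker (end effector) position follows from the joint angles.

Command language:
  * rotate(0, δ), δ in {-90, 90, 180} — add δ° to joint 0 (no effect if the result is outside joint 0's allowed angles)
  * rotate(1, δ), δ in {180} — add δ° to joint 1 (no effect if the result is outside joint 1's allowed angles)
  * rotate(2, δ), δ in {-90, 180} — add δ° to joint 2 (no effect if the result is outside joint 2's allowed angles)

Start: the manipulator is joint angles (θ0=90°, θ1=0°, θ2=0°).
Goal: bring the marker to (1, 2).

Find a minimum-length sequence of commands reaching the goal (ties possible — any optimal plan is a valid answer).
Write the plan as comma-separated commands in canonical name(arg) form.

from: joint angles (θ0=90°, θ1=0°, θ2=0°)
[1] after rotate(1, 180): joint angles (θ0=90°, θ1=180°, θ2=0°)
[2] after rotate(0, -90): joint angles (θ0=0°, θ1=180°, θ2=0°)
[3] after rotate(2, -90): joint angles (θ0=0°, θ1=180°, θ2=270°)
shorter routes all fall short; 3 is best.

rotate(1, 180), rotate(0, -90), rotate(2, -90)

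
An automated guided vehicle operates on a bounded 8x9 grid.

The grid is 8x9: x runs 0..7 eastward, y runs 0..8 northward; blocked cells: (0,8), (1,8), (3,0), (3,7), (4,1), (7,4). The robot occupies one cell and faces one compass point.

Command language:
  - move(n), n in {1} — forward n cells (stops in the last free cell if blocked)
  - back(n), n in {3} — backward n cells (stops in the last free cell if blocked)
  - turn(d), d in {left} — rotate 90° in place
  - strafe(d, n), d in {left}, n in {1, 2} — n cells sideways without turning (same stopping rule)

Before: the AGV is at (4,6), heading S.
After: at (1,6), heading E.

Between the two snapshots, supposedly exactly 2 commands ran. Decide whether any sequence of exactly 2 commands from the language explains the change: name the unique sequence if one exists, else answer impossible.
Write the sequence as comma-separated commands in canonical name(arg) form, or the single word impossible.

key: position moved to (1,6) AND the heading swung to E — translation plus rotation needed
t0: at (4,6), heading S
1. turn(left) → at (4,6), heading E
2. back(3) → at (1,6), heading E
no other 2-command option fits: unique.

turn(left), back(3)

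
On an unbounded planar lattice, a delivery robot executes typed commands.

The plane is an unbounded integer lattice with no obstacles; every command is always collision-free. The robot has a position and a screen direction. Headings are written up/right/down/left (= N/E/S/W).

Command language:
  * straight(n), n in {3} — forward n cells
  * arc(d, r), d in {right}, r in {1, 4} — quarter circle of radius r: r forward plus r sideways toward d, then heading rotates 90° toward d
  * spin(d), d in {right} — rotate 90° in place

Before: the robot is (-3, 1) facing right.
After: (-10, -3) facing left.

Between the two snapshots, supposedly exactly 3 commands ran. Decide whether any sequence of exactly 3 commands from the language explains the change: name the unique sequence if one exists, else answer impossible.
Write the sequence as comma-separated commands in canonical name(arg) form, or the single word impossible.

key: position moved to (-10,-3) AND the heading swung to W — translation plus rotation needed
start: (-3, 1) facing right
1. spin(right) → (-3, 1) facing down
2. arc(right, 4) → (-7, -3) facing left
3. straight(3) → (-10, -3) facing left
no other 3-command option fits: unique.

spin(right), arc(right, 4), straight(3)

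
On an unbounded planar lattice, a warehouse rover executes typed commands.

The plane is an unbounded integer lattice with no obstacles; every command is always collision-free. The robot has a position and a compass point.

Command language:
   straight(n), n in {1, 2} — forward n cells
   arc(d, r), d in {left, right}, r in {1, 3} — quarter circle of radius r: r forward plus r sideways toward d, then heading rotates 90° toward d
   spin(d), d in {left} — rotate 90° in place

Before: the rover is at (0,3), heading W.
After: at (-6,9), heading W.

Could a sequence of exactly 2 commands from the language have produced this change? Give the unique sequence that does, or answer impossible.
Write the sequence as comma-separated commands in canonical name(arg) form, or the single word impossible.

key: heading stays W — rotations cancel among the 2 commands
begin: at (0,3), heading W
[1] after arc(right, 3): at (-3,6), heading N
[2] after arc(left, 3): at (-6,9), heading W
no other 2-command option fits: unique.

arc(right, 3), arc(left, 3)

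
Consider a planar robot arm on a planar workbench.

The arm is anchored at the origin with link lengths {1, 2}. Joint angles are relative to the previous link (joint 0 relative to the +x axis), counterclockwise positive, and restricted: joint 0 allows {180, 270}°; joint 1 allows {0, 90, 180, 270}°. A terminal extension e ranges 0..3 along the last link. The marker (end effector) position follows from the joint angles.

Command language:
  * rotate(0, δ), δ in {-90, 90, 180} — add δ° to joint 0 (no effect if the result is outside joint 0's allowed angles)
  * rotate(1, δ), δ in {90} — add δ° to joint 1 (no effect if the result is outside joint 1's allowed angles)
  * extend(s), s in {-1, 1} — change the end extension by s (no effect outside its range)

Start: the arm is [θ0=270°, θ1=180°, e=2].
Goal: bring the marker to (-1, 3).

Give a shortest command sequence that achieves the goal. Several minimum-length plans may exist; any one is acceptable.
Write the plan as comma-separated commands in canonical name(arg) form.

rotate(1, 90), extend(-1), rotate(0, -90)

begin: [θ0=270°, θ1=180°, e=2]
t=1 rotate(1, 90) ⇒ [θ0=270°, θ1=270°, e=2]
t=2 extend(-1) ⇒ [θ0=270°, θ1=270°, e=1]
t=3 rotate(0, -90) ⇒ [θ0=180°, θ1=270°, e=1]
nothing shorter than 3 reaches the goal.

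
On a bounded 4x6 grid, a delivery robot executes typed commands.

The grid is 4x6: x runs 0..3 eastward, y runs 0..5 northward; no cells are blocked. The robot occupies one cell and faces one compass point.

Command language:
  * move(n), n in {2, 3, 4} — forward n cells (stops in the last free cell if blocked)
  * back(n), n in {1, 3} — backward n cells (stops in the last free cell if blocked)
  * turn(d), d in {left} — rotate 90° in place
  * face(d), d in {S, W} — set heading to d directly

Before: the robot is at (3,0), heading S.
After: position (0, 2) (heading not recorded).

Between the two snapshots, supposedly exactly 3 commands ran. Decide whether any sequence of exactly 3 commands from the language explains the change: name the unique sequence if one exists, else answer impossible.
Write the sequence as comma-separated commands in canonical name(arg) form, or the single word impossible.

impossible

all 512 sequences checked — none match.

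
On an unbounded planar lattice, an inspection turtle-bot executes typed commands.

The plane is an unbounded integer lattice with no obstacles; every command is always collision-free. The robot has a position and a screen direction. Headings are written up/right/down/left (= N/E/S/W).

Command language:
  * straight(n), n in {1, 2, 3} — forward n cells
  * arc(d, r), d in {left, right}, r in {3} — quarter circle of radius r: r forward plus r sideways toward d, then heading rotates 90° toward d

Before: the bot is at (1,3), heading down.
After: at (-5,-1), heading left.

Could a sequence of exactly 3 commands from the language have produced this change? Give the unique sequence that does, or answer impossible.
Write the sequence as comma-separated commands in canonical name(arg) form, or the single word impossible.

key: order matters: swapping straight(1) and straight(3) lands elsewhere
start: at (1,3), heading down
[1] after straight(1): at (1,2), heading down
[2] after arc(right, 3): at (-2,-1), heading left
[3] after straight(3): at (-5,-1), heading left
no other 3-command option fits: unique.

straight(1), arc(right, 3), straight(3)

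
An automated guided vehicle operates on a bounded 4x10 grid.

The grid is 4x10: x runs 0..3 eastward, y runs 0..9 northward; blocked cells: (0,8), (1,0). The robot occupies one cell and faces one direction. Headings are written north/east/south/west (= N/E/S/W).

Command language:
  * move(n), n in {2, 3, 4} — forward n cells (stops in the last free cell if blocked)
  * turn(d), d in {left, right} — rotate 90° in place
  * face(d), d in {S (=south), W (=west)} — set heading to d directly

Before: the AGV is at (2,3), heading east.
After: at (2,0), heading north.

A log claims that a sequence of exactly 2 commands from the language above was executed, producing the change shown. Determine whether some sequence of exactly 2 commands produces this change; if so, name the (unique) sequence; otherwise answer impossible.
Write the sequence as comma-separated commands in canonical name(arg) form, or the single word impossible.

every 2-command combo misses the target.

impossible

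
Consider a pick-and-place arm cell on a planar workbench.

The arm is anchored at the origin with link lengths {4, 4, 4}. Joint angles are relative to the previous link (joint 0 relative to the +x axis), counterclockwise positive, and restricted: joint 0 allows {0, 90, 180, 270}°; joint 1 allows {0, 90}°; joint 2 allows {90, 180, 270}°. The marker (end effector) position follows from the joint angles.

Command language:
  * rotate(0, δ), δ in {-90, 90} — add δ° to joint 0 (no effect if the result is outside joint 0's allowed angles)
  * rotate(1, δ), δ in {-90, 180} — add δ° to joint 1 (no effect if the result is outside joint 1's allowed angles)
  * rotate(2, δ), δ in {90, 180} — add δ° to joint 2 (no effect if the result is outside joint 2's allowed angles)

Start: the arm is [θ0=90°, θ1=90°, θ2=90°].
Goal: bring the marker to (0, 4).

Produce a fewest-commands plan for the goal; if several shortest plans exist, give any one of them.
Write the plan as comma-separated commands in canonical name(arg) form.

t0: [θ0=90°, θ1=90°, θ2=90°]
[1] after rotate(2, 90): [θ0=90°, θ1=90°, θ2=180°]
shorter routes all fall short; 1 is best.

rotate(2, 90)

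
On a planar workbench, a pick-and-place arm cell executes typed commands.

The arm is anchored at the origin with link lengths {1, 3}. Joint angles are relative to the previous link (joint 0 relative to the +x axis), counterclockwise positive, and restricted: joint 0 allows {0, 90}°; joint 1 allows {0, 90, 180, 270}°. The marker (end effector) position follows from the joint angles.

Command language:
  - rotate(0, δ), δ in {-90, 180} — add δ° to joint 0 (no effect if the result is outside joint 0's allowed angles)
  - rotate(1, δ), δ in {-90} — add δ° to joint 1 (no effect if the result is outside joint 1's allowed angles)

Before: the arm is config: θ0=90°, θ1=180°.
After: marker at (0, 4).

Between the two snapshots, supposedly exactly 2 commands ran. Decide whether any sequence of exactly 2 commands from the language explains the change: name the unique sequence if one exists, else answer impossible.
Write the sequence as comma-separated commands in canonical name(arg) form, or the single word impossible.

rotate(1, -90), rotate(1, -90)

from: config: θ0=90°, θ1=180°
1. rotate(1, -90) → config: θ0=90°, θ1=90°
2. rotate(1, -90) → config: θ0=90°, θ1=0°
uniquely the one of 9 2-step routes that fits.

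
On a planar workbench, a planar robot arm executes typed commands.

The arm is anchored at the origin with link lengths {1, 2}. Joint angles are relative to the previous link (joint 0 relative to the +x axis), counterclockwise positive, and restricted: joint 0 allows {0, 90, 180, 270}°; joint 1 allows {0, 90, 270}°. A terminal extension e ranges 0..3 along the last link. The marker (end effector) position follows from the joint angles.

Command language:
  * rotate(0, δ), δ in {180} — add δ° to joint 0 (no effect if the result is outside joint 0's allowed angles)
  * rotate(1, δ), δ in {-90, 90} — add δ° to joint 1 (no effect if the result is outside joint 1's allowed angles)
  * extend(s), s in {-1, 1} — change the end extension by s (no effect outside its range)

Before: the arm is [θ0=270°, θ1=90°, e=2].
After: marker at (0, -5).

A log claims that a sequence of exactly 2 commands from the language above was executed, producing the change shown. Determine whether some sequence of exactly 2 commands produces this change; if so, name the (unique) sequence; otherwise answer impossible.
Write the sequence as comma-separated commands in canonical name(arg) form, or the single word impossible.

rotate(1, 90), rotate(1, -90)

key: running rotate(1, -90) before rotate(1, 90) would end elsewhere — order is forced
initial: [θ0=270°, θ1=90°, e=2]
[1] after rotate(1, 90): [θ0=270°, θ1=90°, e=2]
[2] after rotate(1, -90): [θ0=270°, θ1=0°, e=2]
uniquely the one of 25 2-step routes that fits.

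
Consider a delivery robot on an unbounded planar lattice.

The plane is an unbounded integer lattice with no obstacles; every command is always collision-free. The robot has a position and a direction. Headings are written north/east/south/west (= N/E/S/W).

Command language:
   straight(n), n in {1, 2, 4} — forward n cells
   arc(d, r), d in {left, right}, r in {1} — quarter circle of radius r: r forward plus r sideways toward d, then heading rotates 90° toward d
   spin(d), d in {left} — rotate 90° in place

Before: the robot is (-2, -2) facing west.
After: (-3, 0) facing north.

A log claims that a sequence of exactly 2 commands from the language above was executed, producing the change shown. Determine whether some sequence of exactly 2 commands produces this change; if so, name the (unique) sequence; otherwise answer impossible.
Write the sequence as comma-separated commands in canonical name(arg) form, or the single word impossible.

key: order matters: swapping arc(right, 1) and straight(1) lands elsewhere
t0: (-2, -2) facing west
[1] after arc(right, 1): (-3, -1) facing north
[2] after straight(1): (-3, 0) facing north
no rival 2-sequence matches.

arc(right, 1), straight(1)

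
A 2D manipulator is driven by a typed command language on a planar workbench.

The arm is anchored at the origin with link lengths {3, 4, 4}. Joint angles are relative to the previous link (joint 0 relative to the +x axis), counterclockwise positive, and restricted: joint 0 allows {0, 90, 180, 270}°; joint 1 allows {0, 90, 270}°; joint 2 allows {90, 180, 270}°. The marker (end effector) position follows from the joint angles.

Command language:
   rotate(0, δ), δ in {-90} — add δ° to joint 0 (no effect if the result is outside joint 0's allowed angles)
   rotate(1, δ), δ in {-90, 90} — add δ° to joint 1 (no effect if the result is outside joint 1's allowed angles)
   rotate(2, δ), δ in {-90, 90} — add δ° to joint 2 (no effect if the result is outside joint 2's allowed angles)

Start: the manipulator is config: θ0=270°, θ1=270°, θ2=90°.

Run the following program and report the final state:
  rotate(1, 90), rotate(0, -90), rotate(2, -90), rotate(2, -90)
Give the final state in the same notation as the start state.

config: θ0=180°, θ1=0°, θ2=90°

t0: config: θ0=270°, θ1=270°, θ2=90°
step 1 (rotate(1, 90)): config: θ0=270°, θ1=0°, θ2=90°
step 2 (rotate(0, -90)): config: θ0=180°, θ1=0°, θ2=90°
step 3 (rotate(2, -90)): config: θ0=180°, θ1=0°, θ2=90°
step 4 (rotate(2, -90)): config: θ0=180°, θ1=0°, θ2=90°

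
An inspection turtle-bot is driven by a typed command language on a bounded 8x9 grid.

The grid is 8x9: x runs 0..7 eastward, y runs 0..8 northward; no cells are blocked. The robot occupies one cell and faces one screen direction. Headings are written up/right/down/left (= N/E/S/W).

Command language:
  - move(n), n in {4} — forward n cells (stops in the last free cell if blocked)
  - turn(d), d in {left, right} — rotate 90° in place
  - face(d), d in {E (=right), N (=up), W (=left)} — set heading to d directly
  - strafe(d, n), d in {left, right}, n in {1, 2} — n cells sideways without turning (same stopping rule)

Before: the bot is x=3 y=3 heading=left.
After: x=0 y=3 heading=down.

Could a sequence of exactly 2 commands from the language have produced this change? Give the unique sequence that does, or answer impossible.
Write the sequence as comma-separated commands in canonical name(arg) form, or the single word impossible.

move(4), turn(left)

key: cell and facing (now S) both changed — the 2 commands mix motion and turning
t0: x=3 y=3 heading=left
t=1 move(4) ⇒ x=0 y=3 heading=left
t=2 turn(left) ⇒ x=0 y=3 heading=down
no rival 2-sequence matches.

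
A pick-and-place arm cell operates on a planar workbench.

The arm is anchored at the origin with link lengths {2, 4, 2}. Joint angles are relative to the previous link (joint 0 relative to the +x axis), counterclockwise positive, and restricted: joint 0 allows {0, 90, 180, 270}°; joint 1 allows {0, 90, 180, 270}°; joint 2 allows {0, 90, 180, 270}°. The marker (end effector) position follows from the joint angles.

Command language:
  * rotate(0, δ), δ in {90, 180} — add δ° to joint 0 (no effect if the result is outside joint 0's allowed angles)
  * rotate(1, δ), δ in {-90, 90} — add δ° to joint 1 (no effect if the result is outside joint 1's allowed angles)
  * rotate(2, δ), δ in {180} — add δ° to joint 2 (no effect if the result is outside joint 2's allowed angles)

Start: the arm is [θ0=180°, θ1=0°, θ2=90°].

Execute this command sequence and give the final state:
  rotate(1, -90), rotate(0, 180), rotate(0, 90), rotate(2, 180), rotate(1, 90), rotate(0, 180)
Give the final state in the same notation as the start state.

begin: [θ0=180°, θ1=0°, θ2=90°]
step 1 (rotate(1, -90)): [θ0=180°, θ1=270°, θ2=90°]
step 2 (rotate(0, 180)): [θ0=0°, θ1=270°, θ2=90°]
step 3 (rotate(0, 90)): [θ0=90°, θ1=270°, θ2=90°]
step 4 (rotate(2, 180)): [θ0=90°, θ1=270°, θ2=270°]
step 5 (rotate(1, 90)): [θ0=90°, θ1=0°, θ2=270°]
step 6 (rotate(0, 180)): [θ0=270°, θ1=0°, θ2=270°]

[θ0=270°, θ1=0°, θ2=270°]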